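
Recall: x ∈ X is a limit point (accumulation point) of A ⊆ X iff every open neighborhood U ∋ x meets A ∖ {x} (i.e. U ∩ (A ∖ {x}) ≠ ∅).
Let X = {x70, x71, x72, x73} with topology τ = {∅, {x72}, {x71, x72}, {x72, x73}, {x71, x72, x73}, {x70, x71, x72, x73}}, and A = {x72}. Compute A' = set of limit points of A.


A' = {x70, x71, x73}

For each x ∈ X, list the open sets U ∈ τ with x ∈ U, then check whether U ∩ (A ∖ {x}) ≠ ∅ for every such U.
  x = x70: opens ∋ x are {x70, x71, x72, x73}; each meets A ∖ {x70}, so x IS a limit point.
  x = x71: opens ∋ x are {x71, x72}, {x71, x72, x73}, {x70, x71, x72, x73}; each meets A ∖ {x71}, so x IS a limit point.
  x = x72: open {x72} ∋ x has {x72} ∩ (A ∖ {x72}) = ∅, so x is NOT a limit point.
  x = x73: opens ∋ x are {x72, x73}, {x71, x72, x73}, {x70, x71, x72, x73}; each meets A ∖ {x73}, so x IS a limit point.
Collecting: A' = {x70, x71, x73}.


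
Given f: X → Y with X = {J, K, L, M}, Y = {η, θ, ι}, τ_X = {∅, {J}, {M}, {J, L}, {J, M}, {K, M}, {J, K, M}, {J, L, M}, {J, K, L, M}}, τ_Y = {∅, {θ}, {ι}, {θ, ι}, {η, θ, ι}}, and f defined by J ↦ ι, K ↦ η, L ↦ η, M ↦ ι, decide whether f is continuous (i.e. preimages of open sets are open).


f IS continuous.

Compute f^{-1}(U) for each U ∈ τ_Y:
  U = ∅: f^{-1}(U) = ∅ ∈ τ_X ✓.
  U = {θ}: f^{-1}(U) = ∅ ∈ τ_X ✓.
  U = {ι}: f^{-1}(U) = {J, M} ∈ τ_X ✓.
  U = {θ, ι}: f^{-1}(U) = {J, M} ∈ τ_X ✓.
  U = {η, θ, ι}: f^{-1}(U) = {J, K, L, M} ∈ τ_X ✓.
Every preimage lies in τ_X, so f IS continuous.


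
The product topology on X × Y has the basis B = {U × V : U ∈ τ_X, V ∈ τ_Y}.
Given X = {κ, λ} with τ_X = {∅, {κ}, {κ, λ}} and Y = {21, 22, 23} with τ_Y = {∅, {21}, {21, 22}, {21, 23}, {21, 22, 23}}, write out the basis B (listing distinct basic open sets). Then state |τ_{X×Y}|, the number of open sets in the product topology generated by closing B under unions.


Basis B = {∅ × ∅, {κ} × {21}, {κ} × {21, 22}, {κ} × {21, 23}, {κ, λ} × {21}, {κ} × {21, 22, 23}, {κ, λ} × {21, 22}, {κ, λ} × {21, 23}, {κ, λ} × {21, 22, 23}}; |τ_{X×Y}| = 14.

Enumerate products U × V with U ∈ τ_X, V ∈ τ_Y (deduplicated):
  ∅ × ∅ = {} (∅)
  {κ} × {21} = {(κ,21)}
  {κ} × {21, 22} = {(κ,21), (κ,22)}
  {κ} × {21, 23} = {(κ,21), (κ,23)}
  {κ, λ} × {21} = {(κ,21), (λ,21)}
  {κ} × {21, 22, 23} = {(κ,21), (κ,22), (κ,23)}
  {κ, λ} × {21, 22} = {(κ,21), (κ,22), (λ,21), (λ,22)}
  {κ, λ} × {21, 23} = {(κ,21), (κ,23), (λ,21), (λ,23)}
  {κ, λ} × {21, 22, 23} = {(κ,21), (κ,22), (κ,23), (λ,21), (λ,22), (λ,23)}
These 9 distinct sets form the basis B.
Close under arbitrary unions to get τ_{X×Y}; counting gives |τ_{X×Y}| = 14.


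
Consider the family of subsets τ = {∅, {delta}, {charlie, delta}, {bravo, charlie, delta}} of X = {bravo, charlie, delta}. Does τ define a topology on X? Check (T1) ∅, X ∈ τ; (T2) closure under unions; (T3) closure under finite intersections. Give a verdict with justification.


τ IS a topology on X.

Axiom (T1): ∅ ∈ τ? Yes; X ∈ τ? Yes.
Axiom (T2/T3): check pairwise unions and intersections of members of τ.
All pairwise intersections and unions checked — each lies in τ. Therefore τ satisfies (T1), (T2), (T3): it IS a topology on X.


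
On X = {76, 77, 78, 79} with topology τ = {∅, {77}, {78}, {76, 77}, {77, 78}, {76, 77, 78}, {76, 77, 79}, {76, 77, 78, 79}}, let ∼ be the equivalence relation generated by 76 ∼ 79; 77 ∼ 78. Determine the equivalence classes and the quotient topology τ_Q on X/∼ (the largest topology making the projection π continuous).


X/∼ = {[76=79], [77=78]}; |τ_Q| = 3.

Equivalence classes: [76=79], [77=78].
Quotient map π: X → X/∼ sends 76 ↦ [76=79], 77 ↦ [77=78], 78 ↦ [77=78], 79 ↦ [76=79].
For each subset V ⊆ X/∼, compute π^{-1}(V) ⊆ X and check whether π^{-1}(V) ∈ τ. V is open in τ_Q iff π^{-1}(V) ∈ τ.
  V = {}: π^{-1}(V) = ∅ ∈ τ ✓.
  V = {[76=79]}: π^{-1}(V) = {76, 79} ∉ τ ✗.
  V = {[77=78]}: π^{-1}(V) = {77, 78} ∈ τ ✓.
  V = {[76=79], [77=78]}: π^{-1}(V) = {76, 77, 78, 79} ∈ τ ✓.
Open sets in the quotient: τ_Q = {{}, {[77=78]}, {[76=79], [77=78]}} (3 elements).


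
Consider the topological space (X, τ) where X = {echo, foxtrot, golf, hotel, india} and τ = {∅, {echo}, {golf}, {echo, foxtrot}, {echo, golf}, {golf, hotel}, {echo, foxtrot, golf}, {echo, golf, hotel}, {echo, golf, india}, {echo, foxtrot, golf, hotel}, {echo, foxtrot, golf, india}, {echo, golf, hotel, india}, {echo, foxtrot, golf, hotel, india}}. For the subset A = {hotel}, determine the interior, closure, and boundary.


int(A) = ∅, cl(A) = {hotel}, ∂A = {hotel}.

Closed sets in (X, τ) are complements of opens:
  closed(X, τ) = {∅, {foxtrot}, {hotel}, {india}, {foxtrot, hotel}, {foxtrot, india}, {hotel, india}, {echo, foxtrot, india}, {foxtrot, hotel, india}, {golf, hotel, india}, {echo, foxtrot, hotel, india}, {foxtrot, golf, hotel, india}, {echo, foxtrot, golf, hotel, india}}.
int(A) = ⋃ {U ∈ τ : U ⊆ A}. Opens contained in A: ∅.
Taking the union of these: int(A) = ∅.
cl(A) = ⋂ {C closed : A ⊆ C}. Closed sets containing A: {hotel}, {foxtrot, hotel}, {hotel, india}, {foxtrot, hotel, india}, {golf, hotel, india}, {echo, foxtrot, hotel, india}, {foxtrot, golf, hotel, india}, {echo, foxtrot, golf, hotel, india}.
Intersecting these: cl(A) = {hotel}.
∂A = cl(A) ∖ int(A) = {hotel} ∖ ∅ = {hotel}.


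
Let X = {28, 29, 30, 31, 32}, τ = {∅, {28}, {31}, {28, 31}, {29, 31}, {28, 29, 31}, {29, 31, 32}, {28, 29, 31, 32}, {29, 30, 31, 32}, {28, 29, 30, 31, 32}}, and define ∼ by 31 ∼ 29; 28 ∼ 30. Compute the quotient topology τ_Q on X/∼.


X/∼ = {[28=30], [29=31], [32]}; |τ_Q| = 4.

Equivalence classes: [28=30], [29=31], [32].
Quotient map π: X → X/∼ sends 28 ↦ [28=30], 29 ↦ [29=31], 30 ↦ [28=30], 31 ↦ [29=31], 32 ↦ [32].
For each subset V ⊆ X/∼, compute π^{-1}(V) ⊆ X and check whether π^{-1}(V) ∈ τ. V is open in τ_Q iff π^{-1}(V) ∈ τ.
  V = {}: π^{-1}(V) = ∅ ∈ τ ✓.
  V = {[28=30]}: π^{-1}(V) = {28, 30} ∉ τ ✗.
  V = {[29=31]}: π^{-1}(V) = {29, 31} ∈ τ ✓.
  V = {[28=30], [29=31]}: π^{-1}(V) = {28, 29, 30, 31} ∉ τ ✗.
  V = {[32]}: π^{-1}(V) = {32} ∉ τ ✗.
  V = {[28=30], [32]}: π^{-1}(V) = {28, 30, 32} ∉ τ ✗.
  V = {[29=31], [32]}: π^{-1}(V) = {29, 31, 32} ∈ τ ✓.
  V = {[28=30], [29=31], [32]}: π^{-1}(V) = {28, 29, 30, 31, 32} ∈ τ ✓.
Open sets in the quotient: τ_Q = {{}, {[29=31]}, {[29=31], [32]}, {[28=30], [29=31], [32]}} (4 elements).


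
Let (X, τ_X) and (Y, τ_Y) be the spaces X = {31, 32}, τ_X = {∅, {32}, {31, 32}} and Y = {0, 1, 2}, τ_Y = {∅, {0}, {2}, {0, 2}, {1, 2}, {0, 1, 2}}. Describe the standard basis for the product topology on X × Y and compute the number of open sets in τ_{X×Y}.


Basis B = {∅ × ∅, {32} × {0}, {32} × {2}, {31, 32} × {0}, {31, 32} × {2}, {32} × {0, 2}, {32} × {1, 2}, {32} × {0, 1, 2}, {31, 32} × {0, 2}, {31, 32} × {1, 2}, {31, 32} × {0, 1, 2}}; |τ_{X×Y}| = 18.

Enumerate products U × V with U ∈ τ_X, V ∈ τ_Y (deduplicated):
  ∅ × ∅ = {} (∅)
  {32} × {0} = {(32,0)}
  {32} × {2} = {(32,2)}
  {31, 32} × {0} = {(31,0), (32,0)}
  {31, 32} × {2} = {(31,2), (32,2)}
  {32} × {0, 2} = {(32,0), (32,2)}
  {32} × {1, 2} = {(32,1), (32,2)}
  {32} × {0, 1, 2} = {(32,0), (32,1), (32,2)}
  {31, 32} × {0, 2} = {(31,0), (31,2), (32,0), (32,2)}
  {31, 32} × {1, 2} = {(31,1), (31,2), (32,1), (32,2)}
  {31, 32} × {0, 1, 2} = {(31,0), (31,1), (31,2), (32,0), (32,1), (32,2)}
These 11 distinct sets form the basis B.
Close under arbitrary unions to get τ_{X×Y}; counting gives |τ_{X×Y}| = 18.


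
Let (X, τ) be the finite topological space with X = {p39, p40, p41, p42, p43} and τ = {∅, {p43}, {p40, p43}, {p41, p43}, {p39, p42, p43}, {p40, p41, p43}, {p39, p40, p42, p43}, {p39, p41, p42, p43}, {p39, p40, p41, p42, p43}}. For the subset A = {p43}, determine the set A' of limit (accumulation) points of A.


A' = {p39, p40, p41, p42}

For each x ∈ X, list the open sets U ∈ τ with x ∈ U, then check whether U ∩ (A ∖ {x}) ≠ ∅ for every such U.
  x = p39: opens ∋ x are {p39, p42, p43}, {p39, p40, p42, p43}, {p39, p41, p42, p43}, {p39, p40, p41, p42, p43}; each meets A ∖ {p39}, so x IS a limit point.
  x = p40: opens ∋ x are {p40, p43}, {p40, p41, p43}, {p39, p40, p42, p43}, {p39, p40, p41, p42, p43}; each meets A ∖ {p40}, so x IS a limit point.
  x = p41: opens ∋ x are {p41, p43}, {p40, p41, p43}, {p39, p41, p42, p43}, {p39, p40, p41, p42, p43}; each meets A ∖ {p41}, so x IS a limit point.
  x = p42: opens ∋ x are {p39, p42, p43}, {p39, p40, p42, p43}, {p39, p41, p42, p43}, {p39, p40, p41, p42, p43}; each meets A ∖ {p42}, so x IS a limit point.
  x = p43: open {p43} ∋ x has {p43} ∩ (A ∖ {p43}) = ∅, so x is NOT a limit point.
Collecting: A' = {p39, p40, p41, p42}.


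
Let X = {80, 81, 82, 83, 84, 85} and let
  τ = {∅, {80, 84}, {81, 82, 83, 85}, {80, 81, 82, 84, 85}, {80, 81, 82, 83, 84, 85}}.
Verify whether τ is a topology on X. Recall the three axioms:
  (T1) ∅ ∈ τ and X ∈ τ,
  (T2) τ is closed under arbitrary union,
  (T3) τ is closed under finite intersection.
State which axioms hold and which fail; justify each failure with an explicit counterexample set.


τ is NOT a topology on X.

Axiom (T1): ∅ ∈ τ? Yes; X ∈ τ? Yes.
Axiom (T2/T3): check pairwise unions and intersections of members of τ.
Counterexample for (T3): {81, 82, 83, 85} ∩ {80, 81, 82, 84, 85} = {81, 82, 85} ∉ τ. Therefore τ is NOT a topology.


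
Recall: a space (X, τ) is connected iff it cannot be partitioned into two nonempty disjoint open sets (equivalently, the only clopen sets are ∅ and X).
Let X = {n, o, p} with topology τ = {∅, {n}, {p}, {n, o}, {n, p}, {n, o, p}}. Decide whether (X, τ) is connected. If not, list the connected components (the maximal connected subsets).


(X, τ) is disconnected; components = [{p}, {n, o}].

Find clopen sets (U ∈ τ with X ∖ U ∈ τ):
  U = ∅, X ∖ U = {n, o, p} — both open, so U is clopen.
  U = {p}, X ∖ U = {n, o} — both open, so U is clopen.
  U = {n, o}, X ∖ U = {p} — both open, so U is clopen.
  U = {n, o, p}, X ∖ U = ∅ — both open, so U is clopen.
Nontrivial clopen(s) exist: e.g. {p}. So (X, τ) is disconnected.
Compute connected components by grouping points that agree on all clopens:
  component: {p}
  component: {n, o}


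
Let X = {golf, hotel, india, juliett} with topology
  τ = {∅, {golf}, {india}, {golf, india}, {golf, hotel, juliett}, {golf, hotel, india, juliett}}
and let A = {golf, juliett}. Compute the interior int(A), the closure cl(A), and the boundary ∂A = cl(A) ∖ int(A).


int(A) = {golf}, cl(A) = {golf, hotel, juliett}, ∂A = {hotel, juliett}.

Closed sets in (X, τ) are complements of opens:
  closed(X, τ) = {∅, {india}, {hotel, juliett}, {golf, hotel, juliett}, {hotel, india, juliett}, {golf, hotel, india, juliett}}.
int(A) = ⋃ {U ∈ τ : U ⊆ A}. Opens contained in A: ∅, {golf}.
Taking the union of these: int(A) = {golf}.
cl(A) = ⋂ {C closed : A ⊆ C}. Closed sets containing A: {golf, hotel, juliett}, {golf, hotel, india, juliett}.
Intersecting these: cl(A) = {golf, hotel, juliett}.
∂A = cl(A) ∖ int(A) = {golf, hotel, juliett} ∖ {golf} = {hotel, juliett}.


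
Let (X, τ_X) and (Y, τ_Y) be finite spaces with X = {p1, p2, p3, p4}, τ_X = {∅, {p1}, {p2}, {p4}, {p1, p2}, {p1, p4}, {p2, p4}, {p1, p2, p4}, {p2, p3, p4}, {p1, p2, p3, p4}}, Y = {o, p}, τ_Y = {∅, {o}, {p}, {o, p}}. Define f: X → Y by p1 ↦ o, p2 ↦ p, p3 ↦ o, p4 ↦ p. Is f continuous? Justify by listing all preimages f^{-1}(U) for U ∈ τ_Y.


f is NOT continuous.

Compute f^{-1}(U) for each U ∈ τ_Y:
  U = ∅: f^{-1}(U) = ∅ ∈ τ_X ✓.
  U = {o}: f^{-1}(U) = {p1, p3} ∉ τ_X ✗.
  U = {p}: f^{-1}(U) = {p2, p4} ∈ τ_X ✓.
  U = {o, p}: f^{-1}(U) = {p1, p2, p3, p4} ∈ τ_X ✓.
Found U = {o} with f^{-1}(U) = {p1, p3} not in τ_X. Therefore f is NOT continuous.


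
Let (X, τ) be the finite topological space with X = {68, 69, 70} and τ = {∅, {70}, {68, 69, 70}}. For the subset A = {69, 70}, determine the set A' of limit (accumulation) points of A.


A' = {68, 69}

For each x ∈ X, list the open sets U ∈ τ with x ∈ U, then check whether U ∩ (A ∖ {x}) ≠ ∅ for every such U.
  x = 68: opens ∋ x are {68, 69, 70}; each meets A ∖ {68}, so x IS a limit point.
  x = 69: opens ∋ x are {68, 69, 70}; each meets A ∖ {69}, so x IS a limit point.
  x = 70: open {70} ∋ x has {70} ∩ (A ∖ {70}) = ∅, so x is NOT a limit point.
Collecting: A' = {68, 69}.


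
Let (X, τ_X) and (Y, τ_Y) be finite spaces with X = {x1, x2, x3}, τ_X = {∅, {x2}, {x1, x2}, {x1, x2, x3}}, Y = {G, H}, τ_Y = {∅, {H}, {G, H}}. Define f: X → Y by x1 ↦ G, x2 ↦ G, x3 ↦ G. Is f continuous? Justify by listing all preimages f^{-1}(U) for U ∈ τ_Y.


f IS continuous.

Compute f^{-1}(U) for each U ∈ τ_Y:
  U = ∅: f^{-1}(U) = ∅ ∈ τ_X ✓.
  U = {H}: f^{-1}(U) = ∅ ∈ τ_X ✓.
  U = {G, H}: f^{-1}(U) = {x1, x2, x3} ∈ τ_X ✓.
Every preimage lies in τ_X, so f IS continuous.


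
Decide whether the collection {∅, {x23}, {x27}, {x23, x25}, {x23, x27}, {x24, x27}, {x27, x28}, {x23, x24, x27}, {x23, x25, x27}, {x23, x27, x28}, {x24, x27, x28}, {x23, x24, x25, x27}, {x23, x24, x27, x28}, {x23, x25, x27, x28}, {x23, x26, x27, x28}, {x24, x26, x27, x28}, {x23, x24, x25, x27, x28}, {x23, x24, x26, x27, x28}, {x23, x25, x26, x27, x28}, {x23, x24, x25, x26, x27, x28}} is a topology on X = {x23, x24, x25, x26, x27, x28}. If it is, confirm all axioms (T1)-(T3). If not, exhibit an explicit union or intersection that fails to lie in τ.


τ is NOT a topology on X.

Axiom (T1): ∅ ∈ τ? Yes; X ∈ τ? Yes.
Axiom (T2/T3): check pairwise unions and intersections of members of τ.
Counterexample for (T3): {x23, x26, x27, x28} ∩ {x24, x26, x27, x28} = {x26, x27, x28} ∉ τ. Therefore τ is NOT a topology.


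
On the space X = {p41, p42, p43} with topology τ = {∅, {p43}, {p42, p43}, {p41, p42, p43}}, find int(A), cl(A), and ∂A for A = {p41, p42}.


int(A) = ∅, cl(A) = {p41, p42}, ∂A = {p41, p42}.

Closed sets in (X, τ) are complements of opens:
  closed(X, τ) = {∅, {p41}, {p41, p42}, {p41, p42, p43}}.
int(A) = ⋃ {U ∈ τ : U ⊆ A}. Opens contained in A: ∅.
Taking the union of these: int(A) = ∅.
cl(A) = ⋂ {C closed : A ⊆ C}. Closed sets containing A: {p41, p42}, {p41, p42, p43}.
Intersecting these: cl(A) = {p41, p42}.
∂A = cl(A) ∖ int(A) = {p41, p42} ∖ ∅ = {p41, p42}.


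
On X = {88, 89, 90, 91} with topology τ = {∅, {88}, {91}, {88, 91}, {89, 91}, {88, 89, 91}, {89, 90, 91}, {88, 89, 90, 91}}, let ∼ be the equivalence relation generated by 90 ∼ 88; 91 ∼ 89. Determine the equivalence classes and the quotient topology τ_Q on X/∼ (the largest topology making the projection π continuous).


X/∼ = {[88=90], [89=91]}; |τ_Q| = 3.

Equivalence classes: [88=90], [89=91].
Quotient map π: X → X/∼ sends 88 ↦ [88=90], 89 ↦ [89=91], 90 ↦ [88=90], 91 ↦ [89=91].
For each subset V ⊆ X/∼, compute π^{-1}(V) ⊆ X and check whether π^{-1}(V) ∈ τ. V is open in τ_Q iff π^{-1}(V) ∈ τ.
  V = {}: π^{-1}(V) = ∅ ∈ τ ✓.
  V = {[88=90]}: π^{-1}(V) = {88, 90} ∉ τ ✗.
  V = {[89=91]}: π^{-1}(V) = {89, 91} ∈ τ ✓.
  V = {[88=90], [89=91]}: π^{-1}(V) = {88, 89, 90, 91} ∈ τ ✓.
Open sets in the quotient: τ_Q = {{}, {[89=91]}, {[88=90], [89=91]}} (3 elements).


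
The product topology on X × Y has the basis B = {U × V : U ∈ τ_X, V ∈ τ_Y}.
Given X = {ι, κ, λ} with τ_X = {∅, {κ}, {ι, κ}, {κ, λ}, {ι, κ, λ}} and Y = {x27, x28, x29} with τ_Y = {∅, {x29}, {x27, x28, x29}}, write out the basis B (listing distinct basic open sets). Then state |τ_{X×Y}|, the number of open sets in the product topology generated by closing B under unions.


Basis B = {∅ × ∅, {κ} × {x29}, {ι, κ} × {x29}, {κ, λ} × {x29}, {ι, κ, λ} × {x29}, {κ} × {x27, x28, x29}, {ι, κ} × {x27, x28, x29}, {κ, λ} × {x27, x28, x29}, {ι, κ, λ} × {x27, x28, x29}}; |τ_{X×Y}| = 14.

Enumerate products U × V with U ∈ τ_X, V ∈ τ_Y (deduplicated):
  ∅ × ∅ = {} (∅)
  {κ} × {x29} = {(κ,x29)}
  {ι, κ} × {x29} = {(ι,x29), (κ,x29)}
  {κ, λ} × {x29} = {(κ,x29), (λ,x29)}
  {ι, κ, λ} × {x29} = {(ι,x29), (κ,x29), (λ,x29)}
  {κ} × {x27, x28, x29} = {(κ,x27), (κ,x28), (κ,x29)}
  {ι, κ} × {x27, x28, x29} = {(ι,x27), (ι,x28), (ι,x29), (κ,x27), (κ,x28), (κ,x29)}
  {κ, λ} × {x27, x28, x29} = {(κ,x27), (κ,x28), (κ,x29), (λ,x27), (λ,x28), (λ,x29)}
  {ι, κ, λ} × {x27, x28, x29} = {(ι,x27), (ι,x28), (ι,x29), (κ,x27), (κ,x28), (κ,x29), (λ,x27), (λ,x28), (λ,x29)}
These 9 distinct sets form the basis B.
Close under arbitrary unions to get τ_{X×Y}; counting gives |τ_{X×Y}| = 14.


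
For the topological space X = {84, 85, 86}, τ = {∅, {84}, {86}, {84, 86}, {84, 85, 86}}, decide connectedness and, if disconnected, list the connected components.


(X, τ) is connected.

Find clopen sets (U ∈ τ with X ∖ U ∈ τ):
  U = ∅, X ∖ U = {84, 85, 86} — both open, so U is clopen.
  U = {84, 85, 86}, X ∖ U = ∅ — both open, so U is clopen.
Only trivial clopens (∅ and X) exist, so (X, τ) is connected.
Compute connected components by grouping points that agree on all clopens:
  component: {84, 85, 86}


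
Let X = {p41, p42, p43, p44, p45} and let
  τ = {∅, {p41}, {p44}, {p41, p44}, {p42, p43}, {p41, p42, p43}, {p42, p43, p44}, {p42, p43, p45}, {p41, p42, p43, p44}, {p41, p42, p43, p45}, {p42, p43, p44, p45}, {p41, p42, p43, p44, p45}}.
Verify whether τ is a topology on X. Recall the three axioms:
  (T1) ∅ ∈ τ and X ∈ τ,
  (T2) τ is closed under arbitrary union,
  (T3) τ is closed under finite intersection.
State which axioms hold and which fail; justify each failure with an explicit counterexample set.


τ IS a topology on X.

Axiom (T1): ∅ ∈ τ? Yes; X ∈ τ? Yes.
Axiom (T2/T3): check pairwise unions and intersections of members of τ.
All pairwise intersections and unions checked — each lies in τ. Therefore τ satisfies (T1), (T2), (T3): it IS a topology on X.


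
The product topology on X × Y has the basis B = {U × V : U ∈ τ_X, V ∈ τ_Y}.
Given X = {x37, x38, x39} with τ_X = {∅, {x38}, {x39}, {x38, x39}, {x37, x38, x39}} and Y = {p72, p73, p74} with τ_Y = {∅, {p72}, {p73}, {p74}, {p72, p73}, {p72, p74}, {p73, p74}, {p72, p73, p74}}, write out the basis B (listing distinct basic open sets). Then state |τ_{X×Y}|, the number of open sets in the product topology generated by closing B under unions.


Basis B = {∅ × ∅, {x38} × {p72}, {x38} × {p73}, {x38} × {p74}, {x39} × {p72}, {x39} × {p73}, {x39} × {p74}, {x38} × {p72, p73}, {x38} × {p72, p74}, {x38, x39} × {p72}, {x38} × {p73, p74}, {x38, x39} × {p73}, {x38, x39} × {p74}, {x39} × {p72, p73}, {x39} × {p72, p74}, {x39} × {p73, p74}, {x37, x38, x39} × {p72}, {x37, x38, x39} × {p73}, {x37, x38, x39} × {p74}, {x38} × {p72, p73, p74}, {x39} × {p72, p73, p74}, {x38, x39} × {p72, p73}, {x38, x39} × {p72, p74}, {x38, x39} × {p73, p74}, {x37, x38, x39} × {p72, p73}, {x37, x38, x39} × {p72, p74}, {x37, x38, x39} × {p73, p74}, {x38, x39} × {p72, p73, p74}, {x37, x38, x39} × {p72, p73, p74}}; |τ_{X×Y}| = 125.

Enumerate products U × V with U ∈ τ_X, V ∈ τ_Y (deduplicated):
  ∅ × ∅ = {} (∅)
  {x38} × {p72} = {(x38,p72)}
  {x38} × {p73} = {(x38,p73)}
  {x38} × {p74} = {(x38,p74)}
  {x39} × {p72} = {(x39,p72)}
  {x39} × {p73} = {(x39,p73)}
  {x39} × {p74} = {(x39,p74)}
  {x38} × {p72, p73} = {(x38,p72), (x38,p73)}
  {x38} × {p72, p74} = {(x38,p72), (x38,p74)}
  {x38, x39} × {p72} = {(x38,p72), (x39,p72)}
  {x38} × {p73, p74} = {(x38,p73), (x38,p74)}
  {x38, x39} × {p73} = {(x38,p73), (x39,p73)}
  {x38, x39} × {p74} = {(x38,p74), (x39,p74)}
  {x39} × {p72, p73} = {(x39,p72), (x39,p73)}
  {x39} × {p72, p74} = {(x39,p72), (x39,p74)}
  {x39} × {p73, p74} = {(x39,p73), (x39,p74)}
  {x37, x38, x39} × {p72} = {(x37,p72), (x38,p72), (x39,p72)}
  {x37, x38, x39} × {p73} = {(x37,p73), (x38,p73), (x39,p73)}
  {x37, x38, x39} × {p74} = {(x37,p74), (x38,p74), (x39,p74)}
  {x38} × {p72, p73, p74} = {(x38,p72), (x38,p73), (x38,p74)}
  {x39} × {p72, p73, p74} = {(x39,p72), (x39,p73), (x39,p74)}
  {x38, x39} × {p72, p73} = {(x38,p72), (x38,p73), (x39,p72), (x39,p73)}
  {x38, x39} × {p72, p74} = {(x38,p72), (x38,p74), (x39,p72), (x39,p74)}
  {x38, x39} × {p73, p74} = {(x38,p73), (x38,p74), (x39,p73), (x39,p74)}
  {x37, x38, x39} × {p72, p73} = {(x37,p72), (x37,p73), (x38,p72), (x38,p73), (x39,p72), (x39,p73)}
  {x37, x38, x39} × {p72, p74} = {(x37,p72), (x37,p74), (x38,p72), (x38,p74), (x39,p72), (x39,p74)}
  {x37, x38, x39} × {p73, p74} = {(x37,p73), (x37,p74), (x38,p73), (x38,p74), (x39,p73), (x39,p74)}
  {x38, x39} × {p72, p73, p74} = {(x38,p72), (x38,p73), (x38,p74), (x39,p72), (x39,p73), (x39,p74)}
  {x37, x38, x39} × {p72, p73, p74} = {(x37,p72), (x37,p73), (x37,p74), (x38,p72), (x38,p73), (x38,p74), (x39,p72), (x39,p73), (x39,p74)}
These 29 distinct sets form the basis B.
Close under arbitrary unions to get τ_{X×Y}; counting gives |τ_{X×Y}| = 125.


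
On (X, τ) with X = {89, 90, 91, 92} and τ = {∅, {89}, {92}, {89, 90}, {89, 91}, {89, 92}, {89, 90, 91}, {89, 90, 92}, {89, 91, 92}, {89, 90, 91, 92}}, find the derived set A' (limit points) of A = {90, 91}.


A' = ∅

For each x ∈ X, list the open sets U ∈ τ with x ∈ U, then check whether U ∩ (A ∖ {x}) ≠ ∅ for every such U.
  x = 89: open {89} ∋ x has {89} ∩ (A ∖ {89}) = ∅, so x is NOT a limit point.
  x = 90: open {89, 90} ∋ x has {89, 90} ∩ (A ∖ {90}) = ∅, so x is NOT a limit point.
  x = 91: open {89, 91} ∋ x has {89, 91} ∩ (A ∖ {91}) = ∅, so x is NOT a limit point.
  x = 92: open {92} ∋ x has {92} ∩ (A ∖ {92}) = ∅, so x is NOT a limit point.
Collecting: A' = ∅.


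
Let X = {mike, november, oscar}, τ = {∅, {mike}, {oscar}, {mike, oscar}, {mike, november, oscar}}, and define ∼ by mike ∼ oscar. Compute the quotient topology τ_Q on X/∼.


X/∼ = {[mike=oscar], [november]}; |τ_Q| = 3.

Equivalence classes: [mike=oscar], [november].
Quotient map π: X → X/∼ sends mike ↦ [mike=oscar], november ↦ [november], oscar ↦ [mike=oscar].
For each subset V ⊆ X/∼, compute π^{-1}(V) ⊆ X and check whether π^{-1}(V) ∈ τ. V is open in τ_Q iff π^{-1}(V) ∈ τ.
  V = {}: π^{-1}(V) = ∅ ∈ τ ✓.
  V = {[mike=oscar]}: π^{-1}(V) = {mike, oscar} ∈ τ ✓.
  V = {[november]}: π^{-1}(V) = {november} ∉ τ ✗.
  V = {[mike=oscar], [november]}: π^{-1}(V) = {mike, november, oscar} ∈ τ ✓.
Open sets in the quotient: τ_Q = {{}, {[mike=oscar]}, {[mike=oscar], [november]}} (3 elements).


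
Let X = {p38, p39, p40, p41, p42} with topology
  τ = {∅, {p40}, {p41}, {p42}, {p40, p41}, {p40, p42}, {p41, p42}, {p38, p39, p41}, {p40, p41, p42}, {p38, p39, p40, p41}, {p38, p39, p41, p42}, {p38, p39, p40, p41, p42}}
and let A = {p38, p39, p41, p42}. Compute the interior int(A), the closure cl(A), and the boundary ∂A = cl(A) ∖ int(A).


int(A) = {p38, p39, p41, p42}, cl(A) = {p38, p39, p41, p42}, ∂A = ∅.

Closed sets in (X, τ) are complements of opens:
  closed(X, τ) = {∅, {p40}, {p42}, {p38, p39}, {p40, p42}, {p38, p39, p40}, {p38, p39, p41}, {p38, p39, p42}, {p38, p39, p40, p41}, {p38, p39, p40, p42}, {p38, p39, p41, p42}, {p38, p39, p40, p41, p42}}.
int(A) = ⋃ {U ∈ τ : U ⊆ A}. Opens contained in A: ∅, {p41}, {p42}, {p41, p42}, {p38, p39, p41}, {p38, p39, p41, p42}.
Taking the union of these: int(A) = {p38, p39, p41, p42}.
cl(A) = ⋂ {C closed : A ⊆ C}. Closed sets containing A: {p38, p39, p41, p42}, {p38, p39, p40, p41, p42}.
Intersecting these: cl(A) = {p38, p39, p41, p42}.
∂A = cl(A) ∖ int(A) = {p38, p39, p41, p42} ∖ {p38, p39, p41, p42} = ∅.


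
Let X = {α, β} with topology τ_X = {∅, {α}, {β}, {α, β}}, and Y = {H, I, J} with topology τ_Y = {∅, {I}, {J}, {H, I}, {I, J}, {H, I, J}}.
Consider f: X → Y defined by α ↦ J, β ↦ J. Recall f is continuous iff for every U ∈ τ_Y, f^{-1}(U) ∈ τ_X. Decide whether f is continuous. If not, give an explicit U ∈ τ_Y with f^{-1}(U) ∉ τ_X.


f IS continuous.

Compute f^{-1}(U) for each U ∈ τ_Y:
  U = ∅: f^{-1}(U) = ∅ ∈ τ_X ✓.
  U = {I}: f^{-1}(U) = ∅ ∈ τ_X ✓.
  U = {J}: f^{-1}(U) = {α, β} ∈ τ_X ✓.
  U = {H, I}: f^{-1}(U) = ∅ ∈ τ_X ✓.
  U = {I, J}: f^{-1}(U) = {α, β} ∈ τ_X ✓.
  U = {H, I, J}: f^{-1}(U) = {α, β} ∈ τ_X ✓.
Every preimage lies in τ_X, so f IS continuous.


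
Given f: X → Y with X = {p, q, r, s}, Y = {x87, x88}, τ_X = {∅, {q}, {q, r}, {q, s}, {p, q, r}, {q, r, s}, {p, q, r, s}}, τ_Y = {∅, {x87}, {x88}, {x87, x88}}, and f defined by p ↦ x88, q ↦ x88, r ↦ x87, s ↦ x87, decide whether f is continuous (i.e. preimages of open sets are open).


f is NOT continuous.

Compute f^{-1}(U) for each U ∈ τ_Y:
  U = ∅: f^{-1}(U) = ∅ ∈ τ_X ✓.
  U = {x87}: f^{-1}(U) = {r, s} ∉ τ_X ✗.
  U = {x88}: f^{-1}(U) = {p, q} ∉ τ_X ✗.
  U = {x87, x88}: f^{-1}(U) = {p, q, r, s} ∈ τ_X ✓.
Found U = {x87} with f^{-1}(U) = {r, s} not in τ_X. Therefore f is NOT continuous.


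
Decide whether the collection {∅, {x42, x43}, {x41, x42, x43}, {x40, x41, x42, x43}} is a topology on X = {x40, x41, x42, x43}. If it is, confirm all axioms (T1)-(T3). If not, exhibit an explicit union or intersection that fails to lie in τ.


τ IS a topology on X.

Axiom (T1): ∅ ∈ τ? Yes; X ∈ τ? Yes.
Axiom (T2/T3): check pairwise unions and intersections of members of τ.
All pairwise intersections and unions checked — each lies in τ. Therefore τ satisfies (T1), (T2), (T3): it IS a topology on X.


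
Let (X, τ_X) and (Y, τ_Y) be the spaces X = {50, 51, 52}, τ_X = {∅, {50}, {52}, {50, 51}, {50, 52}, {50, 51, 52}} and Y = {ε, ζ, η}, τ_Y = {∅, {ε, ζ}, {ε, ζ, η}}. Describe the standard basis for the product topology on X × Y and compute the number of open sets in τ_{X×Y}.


Basis B = {∅ × ∅, {50} × {ε, ζ}, {52} × {ε, ζ}, {50} × {ε, ζ, η}, {52} × {ε, ζ, η}, {50, 51} × {ε, ζ}, {50, 52} × {ε, ζ}, {50, 51} × {ε, ζ, η}, {50, 52} × {ε, ζ, η}, {50, 51, 52} × {ε, ζ}, {50, 51, 52} × {ε, ζ, η}}; |τ_{X×Y}| = 18.

Enumerate products U × V with U ∈ τ_X, V ∈ τ_Y (deduplicated):
  ∅ × ∅ = {} (∅)
  {50} × {ε, ζ} = {(50,ε), (50,ζ)}
  {52} × {ε, ζ} = {(52,ε), (52,ζ)}
  {50} × {ε, ζ, η} = {(50,ε), (50,ζ), (50,η)}
  {52} × {ε, ζ, η} = {(52,ε), (52,ζ), (52,η)}
  {50, 51} × {ε, ζ} = {(50,ε), (50,ζ), (51,ε), (51,ζ)}
  {50, 52} × {ε, ζ} = {(50,ε), (50,ζ), (52,ε), (52,ζ)}
  {50, 51} × {ε, ζ, η} = {(50,ε), (50,ζ), (50,η), (51,ε), (51,ζ), (51,η)}
  {50, 52} × {ε, ζ, η} = {(50,ε), (50,ζ), (50,η), (52,ε), (52,ζ), (52,η)}
  {50, 51, 52} × {ε, ζ} = {(50,ε), (50,ζ), (51,ε), (51,ζ), (52,ε), (52,ζ)}
  {50, 51, 52} × {ε, ζ, η} = {(50,ε), (50,ζ), (50,η), (51,ε), (51,ζ), (51,η), (52,ε), (52,ζ), (52,η)}
These 11 distinct sets form the basis B.
Close under arbitrary unions to get τ_{X×Y}; counting gives |τ_{X×Y}| = 18.


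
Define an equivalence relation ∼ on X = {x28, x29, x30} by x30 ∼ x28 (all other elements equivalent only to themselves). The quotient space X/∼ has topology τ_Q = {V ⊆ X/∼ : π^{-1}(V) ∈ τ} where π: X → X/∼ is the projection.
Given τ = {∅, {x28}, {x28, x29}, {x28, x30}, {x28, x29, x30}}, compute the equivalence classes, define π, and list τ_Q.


X/∼ = {[x28=x30], [x29]}; |τ_Q| = 3.

Equivalence classes: [x28=x30], [x29].
Quotient map π: X → X/∼ sends x28 ↦ [x28=x30], x29 ↦ [x29], x30 ↦ [x28=x30].
For each subset V ⊆ X/∼, compute π^{-1}(V) ⊆ X and check whether π^{-1}(V) ∈ τ. V is open in τ_Q iff π^{-1}(V) ∈ τ.
  V = {}: π^{-1}(V) = ∅ ∈ τ ✓.
  V = {[x28=x30]}: π^{-1}(V) = {x28, x30} ∈ τ ✓.
  V = {[x29]}: π^{-1}(V) = {x29} ∉ τ ✗.
  V = {[x28=x30], [x29]}: π^{-1}(V) = {x28, x29, x30} ∈ τ ✓.
Open sets in the quotient: τ_Q = {{}, {[x28=x30]}, {[x28=x30], [x29]}} (3 elements).


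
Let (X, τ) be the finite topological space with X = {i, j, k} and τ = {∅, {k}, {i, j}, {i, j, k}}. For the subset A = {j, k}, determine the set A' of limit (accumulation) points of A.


A' = {i}

For each x ∈ X, list the open sets U ∈ τ with x ∈ U, then check whether U ∩ (A ∖ {x}) ≠ ∅ for every such U.
  x = i: opens ∋ x are {i, j}, {i, j, k}; each meets A ∖ {i}, so x IS a limit point.
  x = j: open {i, j} ∋ x has {i, j} ∩ (A ∖ {j}) = ∅, so x is NOT a limit point.
  x = k: open {k} ∋ x has {k} ∩ (A ∖ {k}) = ∅, so x is NOT a limit point.
Collecting: A' = {i}.


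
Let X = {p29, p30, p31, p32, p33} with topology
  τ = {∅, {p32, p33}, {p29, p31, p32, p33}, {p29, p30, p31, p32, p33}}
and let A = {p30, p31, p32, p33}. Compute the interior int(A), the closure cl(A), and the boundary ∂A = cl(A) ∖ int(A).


int(A) = {p32, p33}, cl(A) = {p29, p30, p31, p32, p33}, ∂A = {p29, p30, p31}.

Closed sets in (X, τ) are complements of opens:
  closed(X, τ) = {∅, {p30}, {p29, p30, p31}, {p29, p30, p31, p32, p33}}.
int(A) = ⋃ {U ∈ τ : U ⊆ A}. Opens contained in A: ∅, {p32, p33}.
Taking the union of these: int(A) = {p32, p33}.
cl(A) = ⋂ {C closed : A ⊆ C}. Closed sets containing A: {p29, p30, p31, p32, p33}.
Intersecting these: cl(A) = {p29, p30, p31, p32, p33}.
∂A = cl(A) ∖ int(A) = {p29, p30, p31, p32, p33} ∖ {p32, p33} = {p29, p30, p31}.


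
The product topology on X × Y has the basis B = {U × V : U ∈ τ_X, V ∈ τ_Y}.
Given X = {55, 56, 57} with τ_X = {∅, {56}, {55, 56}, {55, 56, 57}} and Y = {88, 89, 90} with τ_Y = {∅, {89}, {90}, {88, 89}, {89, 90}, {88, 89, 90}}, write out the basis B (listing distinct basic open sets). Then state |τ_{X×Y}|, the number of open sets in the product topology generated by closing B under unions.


Basis B = {∅ × ∅, {56} × {89}, {56} × {90}, {55, 56} × {89}, {55, 56} × {90}, {56} × {88, 89}, {56} × {89, 90}, {55, 56, 57} × {89}, {55, 56, 57} × {90}, {56} × {88, 89, 90}, {55, 56} × {88, 89}, {55, 56} × {89, 90}, {55, 56} × {88, 89, 90}, {55, 56, 57} × {88, 89}, {55, 56, 57} × {89, 90}, {55, 56, 57} × {88, 89, 90}}; |τ_{X×Y}| = 40.

Enumerate products U × V with U ∈ τ_X, V ∈ τ_Y (deduplicated):
  ∅ × ∅ = {} (∅)
  {56} × {89} = {(56,89)}
  {56} × {90} = {(56,90)}
  {55, 56} × {89} = {(55,89), (56,89)}
  {55, 56} × {90} = {(55,90), (56,90)}
  {56} × {88, 89} = {(56,88), (56,89)}
  {56} × {89, 90} = {(56,89), (56,90)}
  {55, 56, 57} × {89} = {(55,89), (56,89), (57,89)}
  {55, 56, 57} × {90} = {(55,90), (56,90), (57,90)}
  {56} × {88, 89, 90} = {(56,88), (56,89), (56,90)}
  {55, 56} × {88, 89} = {(55,88), (55,89), (56,88), (56,89)}
  {55, 56} × {89, 90} = {(55,89), (55,90), (56,89), (56,90)}
  {55, 56} × {88, 89, 90} = {(55,88), (55,89), (55,90), (56,88), (56,89), (56,90)}
  {55, 56, 57} × {88, 89} = {(55,88), (55,89), (56,88), (56,89), (57,88), (57,89)}
  {55, 56, 57} × {89, 90} = {(55,89), (55,90), (56,89), (56,90), (57,89), (57,90)}
  {55, 56, 57} × {88, 89, 90} = {(55,88), (55,89), (55,90), (56,88), (56,89), (56,90), (57,88), (57,89), (57,90)}
These 16 distinct sets form the basis B.
Close under arbitrary unions to get τ_{X×Y}; counting gives |τ_{X×Y}| = 40.


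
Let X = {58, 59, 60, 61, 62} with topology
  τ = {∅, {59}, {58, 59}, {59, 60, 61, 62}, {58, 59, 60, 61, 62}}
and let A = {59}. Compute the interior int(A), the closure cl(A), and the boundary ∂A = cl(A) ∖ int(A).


int(A) = {59}, cl(A) = {58, 59, 60, 61, 62}, ∂A = {58, 60, 61, 62}.

Closed sets in (X, τ) are complements of opens:
  closed(X, τ) = {∅, {58}, {60, 61, 62}, {58, 60, 61, 62}, {58, 59, 60, 61, 62}}.
int(A) = ⋃ {U ∈ τ : U ⊆ A}. Opens contained in A: ∅, {59}.
Taking the union of these: int(A) = {59}.
cl(A) = ⋂ {C closed : A ⊆ C}. Closed sets containing A: {58, 59, 60, 61, 62}.
Intersecting these: cl(A) = {58, 59, 60, 61, 62}.
∂A = cl(A) ∖ int(A) = {58, 59, 60, 61, 62} ∖ {59} = {58, 60, 61, 62}.


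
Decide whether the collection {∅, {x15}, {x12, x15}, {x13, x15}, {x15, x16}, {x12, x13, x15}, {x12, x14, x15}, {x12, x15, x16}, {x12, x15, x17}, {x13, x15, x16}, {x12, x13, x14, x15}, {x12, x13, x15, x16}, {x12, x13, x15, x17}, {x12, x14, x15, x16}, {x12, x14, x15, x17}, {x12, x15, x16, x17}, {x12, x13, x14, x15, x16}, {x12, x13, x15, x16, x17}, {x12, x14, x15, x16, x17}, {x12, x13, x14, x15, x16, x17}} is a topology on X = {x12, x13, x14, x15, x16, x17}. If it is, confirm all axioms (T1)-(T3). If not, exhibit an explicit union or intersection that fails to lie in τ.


τ is NOT a topology on X.

Axiom (T1): ∅ ∈ τ? Yes; X ∈ τ? Yes.
Axiom (T2/T3): check pairwise unions and intersections of members of τ.
Counterexample for (T2): {x13, x15} ∪ {x12, x14, x15, x17} = {x12, x13, x14, x15, x17} ∉ τ. Therefore τ is NOT a topology.


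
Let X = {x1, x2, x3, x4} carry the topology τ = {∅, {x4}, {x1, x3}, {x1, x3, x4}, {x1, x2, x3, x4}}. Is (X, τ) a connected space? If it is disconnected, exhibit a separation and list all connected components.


(X, τ) is connected.

Find clopen sets (U ∈ τ with X ∖ U ∈ τ):
  U = ∅, X ∖ U = {x1, x2, x3, x4} — both open, so U is clopen.
  U = {x1, x2, x3, x4}, X ∖ U = ∅ — both open, so U is clopen.
Only trivial clopens (∅ and X) exist, so (X, τ) is connected.
Compute connected components by grouping points that agree on all clopens:
  component: {x1, x2, x3, x4}


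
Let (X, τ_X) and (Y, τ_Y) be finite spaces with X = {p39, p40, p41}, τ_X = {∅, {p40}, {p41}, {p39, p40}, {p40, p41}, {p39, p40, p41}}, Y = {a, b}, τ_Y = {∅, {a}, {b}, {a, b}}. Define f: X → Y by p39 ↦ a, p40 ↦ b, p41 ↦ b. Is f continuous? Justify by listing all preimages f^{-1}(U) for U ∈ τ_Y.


f is NOT continuous.

Compute f^{-1}(U) for each U ∈ τ_Y:
  U = ∅: f^{-1}(U) = ∅ ∈ τ_X ✓.
  U = {a}: f^{-1}(U) = {p39} ∉ τ_X ✗.
  U = {b}: f^{-1}(U) = {p40, p41} ∈ τ_X ✓.
  U = {a, b}: f^{-1}(U) = {p39, p40, p41} ∈ τ_X ✓.
Found U = {a} with f^{-1}(U) = {p39} not in τ_X. Therefore f is NOT continuous.


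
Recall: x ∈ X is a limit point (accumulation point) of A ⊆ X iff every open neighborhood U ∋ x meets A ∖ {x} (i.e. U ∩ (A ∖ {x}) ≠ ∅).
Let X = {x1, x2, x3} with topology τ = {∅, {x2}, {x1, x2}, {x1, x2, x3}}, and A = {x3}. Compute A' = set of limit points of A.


A' = ∅

For each x ∈ X, list the open sets U ∈ τ with x ∈ U, then check whether U ∩ (A ∖ {x}) ≠ ∅ for every such U.
  x = x1: open {x1, x2} ∋ x has {x1, x2} ∩ (A ∖ {x1}) = ∅, so x is NOT a limit point.
  x = x2: open {x2} ∋ x has {x2} ∩ (A ∖ {x2}) = ∅, so x is NOT a limit point.
  x = x3: open {x1, x2, x3} ∋ x has {x1, x2, x3} ∩ (A ∖ {x3}) = ∅, so x is NOT a limit point.
Collecting: A' = ∅.


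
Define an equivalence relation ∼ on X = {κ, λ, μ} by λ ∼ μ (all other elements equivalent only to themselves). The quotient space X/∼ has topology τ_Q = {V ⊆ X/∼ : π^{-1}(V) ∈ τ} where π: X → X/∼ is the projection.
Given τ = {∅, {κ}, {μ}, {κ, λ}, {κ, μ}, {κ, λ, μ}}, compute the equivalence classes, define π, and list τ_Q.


X/∼ = {[κ], [λ=μ]}; |τ_Q| = 3.

Equivalence classes: [κ], [λ=μ].
Quotient map π: X → X/∼ sends κ ↦ [κ], λ ↦ [λ=μ], μ ↦ [λ=μ].
For each subset V ⊆ X/∼, compute π^{-1}(V) ⊆ X and check whether π^{-1}(V) ∈ τ. V is open in τ_Q iff π^{-1}(V) ∈ τ.
  V = {}: π^{-1}(V) = ∅ ∈ τ ✓.
  V = {[κ]}: π^{-1}(V) = {κ} ∈ τ ✓.
  V = {[λ=μ]}: π^{-1}(V) = {λ, μ} ∉ τ ✗.
  V = {[κ], [λ=μ]}: π^{-1}(V) = {κ, λ, μ} ∈ τ ✓.
Open sets in the quotient: τ_Q = {{}, {[κ]}, {[κ], [λ=μ]}} (3 elements).


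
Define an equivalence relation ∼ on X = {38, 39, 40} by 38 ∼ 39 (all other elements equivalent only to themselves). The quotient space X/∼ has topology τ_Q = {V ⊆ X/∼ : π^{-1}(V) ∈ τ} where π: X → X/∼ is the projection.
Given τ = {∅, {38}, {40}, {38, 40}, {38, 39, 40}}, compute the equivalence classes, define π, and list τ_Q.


X/∼ = {[38=39], [40]}; |τ_Q| = 3.

Equivalence classes: [38=39], [40].
Quotient map π: X → X/∼ sends 38 ↦ [38=39], 39 ↦ [38=39], 40 ↦ [40].
For each subset V ⊆ X/∼, compute π^{-1}(V) ⊆ X and check whether π^{-1}(V) ∈ τ. V is open in τ_Q iff π^{-1}(V) ∈ τ.
  V = {}: π^{-1}(V) = ∅ ∈ τ ✓.
  V = {[38=39]}: π^{-1}(V) = {38, 39} ∉ τ ✗.
  V = {[40]}: π^{-1}(V) = {40} ∈ τ ✓.
  V = {[38=39], [40]}: π^{-1}(V) = {38, 39, 40} ∈ τ ✓.
Open sets in the quotient: τ_Q = {{}, {[40]}, {[38=39], [40]}} (3 elements).


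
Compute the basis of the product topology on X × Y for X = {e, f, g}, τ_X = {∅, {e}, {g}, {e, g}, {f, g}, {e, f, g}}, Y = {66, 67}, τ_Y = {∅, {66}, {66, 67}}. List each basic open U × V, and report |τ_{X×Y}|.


Basis B = {∅ × ∅, {e} × {66}, {g} × {66}, {e} × {66, 67}, {e, g} × {66}, {f, g} × {66}, {g} × {66, 67}, {e, f, g} × {66}, {e, g} × {66, 67}, {f, g} × {66, 67}, {e, f, g} × {66, 67}}; |τ_{X×Y}| = 18.

Enumerate products U × V with U ∈ τ_X, V ∈ τ_Y (deduplicated):
  ∅ × ∅ = {} (∅)
  {e} × {66} = {(e,66)}
  {g} × {66} = {(g,66)}
  {e} × {66, 67} = {(e,66), (e,67)}
  {e, g} × {66} = {(e,66), (g,66)}
  {f, g} × {66} = {(f,66), (g,66)}
  {g} × {66, 67} = {(g,66), (g,67)}
  {e, f, g} × {66} = {(e,66), (f,66), (g,66)}
  {e, g} × {66, 67} = {(e,66), (e,67), (g,66), (g,67)}
  {f, g} × {66, 67} = {(f,66), (f,67), (g,66), (g,67)}
  {e, f, g} × {66, 67} = {(e,66), (e,67), (f,66), (f,67), (g,66), (g,67)}
These 11 distinct sets form the basis B.
Close under arbitrary unions to get τ_{X×Y}; counting gives |τ_{X×Y}| = 18.


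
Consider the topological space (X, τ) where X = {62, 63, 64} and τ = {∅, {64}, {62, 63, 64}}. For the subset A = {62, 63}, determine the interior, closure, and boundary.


int(A) = ∅, cl(A) = {62, 63}, ∂A = {62, 63}.

Closed sets in (X, τ) are complements of opens:
  closed(X, τ) = {∅, {62, 63}, {62, 63, 64}}.
int(A) = ⋃ {U ∈ τ : U ⊆ A}. Opens contained in A: ∅.
Taking the union of these: int(A) = ∅.
cl(A) = ⋂ {C closed : A ⊆ C}. Closed sets containing A: {62, 63}, {62, 63, 64}.
Intersecting these: cl(A) = {62, 63}.
∂A = cl(A) ∖ int(A) = {62, 63} ∖ ∅ = {62, 63}.


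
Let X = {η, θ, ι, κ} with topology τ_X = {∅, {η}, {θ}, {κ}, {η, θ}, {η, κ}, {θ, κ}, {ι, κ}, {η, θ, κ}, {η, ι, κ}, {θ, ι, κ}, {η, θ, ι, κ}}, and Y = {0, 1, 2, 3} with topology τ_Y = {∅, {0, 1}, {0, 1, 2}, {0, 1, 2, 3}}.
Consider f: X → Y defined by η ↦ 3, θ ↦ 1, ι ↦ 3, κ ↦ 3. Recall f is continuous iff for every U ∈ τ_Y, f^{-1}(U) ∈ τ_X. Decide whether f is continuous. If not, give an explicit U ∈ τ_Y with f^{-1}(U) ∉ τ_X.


f IS continuous.

Compute f^{-1}(U) for each U ∈ τ_Y:
  U = ∅: f^{-1}(U) = ∅ ∈ τ_X ✓.
  U = {0, 1}: f^{-1}(U) = {θ} ∈ τ_X ✓.
  U = {0, 1, 2}: f^{-1}(U) = {θ} ∈ τ_X ✓.
  U = {0, 1, 2, 3}: f^{-1}(U) = {η, θ, ι, κ} ∈ τ_X ✓.
Every preimage lies in τ_X, so f IS continuous.


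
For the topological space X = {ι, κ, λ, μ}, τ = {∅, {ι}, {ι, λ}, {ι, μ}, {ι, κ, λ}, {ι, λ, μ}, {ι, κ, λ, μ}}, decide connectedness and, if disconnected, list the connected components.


(X, τ) is connected.

Find clopen sets (U ∈ τ with X ∖ U ∈ τ):
  U = ∅, X ∖ U = {ι, κ, λ, μ} — both open, so U is clopen.
  U = {ι, κ, λ, μ}, X ∖ U = ∅ — both open, so U is clopen.
Only trivial clopens (∅ and X) exist, so (X, τ) is connected.
Compute connected components by grouping points that agree on all clopens:
  component: {ι, κ, λ, μ}
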